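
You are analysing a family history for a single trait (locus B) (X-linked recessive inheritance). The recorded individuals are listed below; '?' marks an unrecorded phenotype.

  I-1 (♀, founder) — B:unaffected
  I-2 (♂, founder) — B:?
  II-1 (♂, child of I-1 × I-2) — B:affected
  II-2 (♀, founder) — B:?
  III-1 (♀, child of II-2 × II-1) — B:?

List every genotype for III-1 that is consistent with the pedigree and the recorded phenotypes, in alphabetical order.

III-1 ∈ {X^BX^b, X^bX^b}

B/I-1 un ·: X^BX^b
B/I-2 ? ·: X^BY|X^bY
B/II-1 aff I-1×I-2: X^bY
B/II-2 ? ·: X^BX^B|X^BX^b|X^bX^b
B/III-1 ? II-2×II-1: X^BX^b|X^bX^b
⇒ B over [I-1,I-2,II-1,II-2,III-1]: 8 consistent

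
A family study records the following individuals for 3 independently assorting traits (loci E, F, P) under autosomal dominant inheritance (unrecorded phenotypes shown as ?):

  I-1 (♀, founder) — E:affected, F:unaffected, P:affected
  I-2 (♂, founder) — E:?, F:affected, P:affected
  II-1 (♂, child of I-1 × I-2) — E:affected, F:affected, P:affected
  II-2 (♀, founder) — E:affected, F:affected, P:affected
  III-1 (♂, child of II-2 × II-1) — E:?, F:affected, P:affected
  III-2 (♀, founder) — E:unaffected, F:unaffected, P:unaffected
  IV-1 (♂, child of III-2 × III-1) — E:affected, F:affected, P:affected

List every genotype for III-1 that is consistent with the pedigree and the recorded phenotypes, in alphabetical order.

III-1 ∈ {EE FF PP, EE FF Pp, EE Ff PP, EE Ff Pp, Ee FF PP, Ee FF Pp, Ee Ff PP, Ee Ff Pp}

E/I-1 aff ·: Ee|EE
E/I-2 ? ·: ee|Ee|EE
E/II-1 aff I-1×I-2: Ee|EE
E/II-2 aff ·: Ee|EE
E/III-1 ? II-2×II-1: Ee|EE
E/III-2 un ·: ee
E/IV-1 aff III-2×III-1: Ee
⇒ E over [I-1,I-2,II-1,II-2,III-1,III-2,IV-1]: 32 consistent
F/I-1 un ·: ff
F/I-2 aff ·: Ff|FF
F/II-1 aff I-1×I-2: Ff
F/II-2 aff ·: Ff|FF
F/III-1 aff II-2×II-1: Ff|FF
F/III-2 un ·: ff
F/IV-1 aff III-2×III-1: Ff
⇒ F over [I-1,I-2,II-1,II-2,III-1,III-2,IV-1]: 8 consistent
P/I-1 aff ·: Pp|PP
P/I-2 aff ·: Pp|PP
P/II-1 aff I-1×I-2: Pp|PP
P/II-2 aff ·: Pp|PP
P/III-1 aff II-2×II-1: Pp|PP
P/III-2 un ·: pp
P/IV-1 aff III-2×III-1: Pp
⇒ P over [I-1,I-2,II-1,II-2,III-1,III-2,IV-1]: 24 consistent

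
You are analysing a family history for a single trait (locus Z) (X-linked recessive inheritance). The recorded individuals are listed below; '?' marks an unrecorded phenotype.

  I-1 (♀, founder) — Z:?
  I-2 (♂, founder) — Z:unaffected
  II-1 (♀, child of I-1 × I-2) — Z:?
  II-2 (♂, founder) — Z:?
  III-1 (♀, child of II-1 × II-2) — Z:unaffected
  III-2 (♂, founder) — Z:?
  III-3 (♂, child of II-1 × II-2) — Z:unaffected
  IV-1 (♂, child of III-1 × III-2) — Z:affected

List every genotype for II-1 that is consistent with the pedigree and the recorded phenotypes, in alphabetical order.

II-1 ∈ {X^ZX^Z, X^ZX^z}

Z/I-1 ? ·: X^ZX^Z|X^ZX^z|X^zX^z
Z/I-2 un ·: X^ZY
Z/II-1 ? I-1×I-2: X^ZX^Z|X^ZX^z
Z/II-2 ? ·: X^ZY|X^zY
Z/III-1 un II-1×II-2: X^ZX^z
Z/III-2 ? ·: X^ZY|X^zY
Z/III-3 un II-1×II-2: X^ZY
Z/IV-1 aff III-1×III-2: X^zY
⇒ Z over [I-1,I-2,II-1,II-2,III-1,III-2,III-3,IV-1]: 12 consistent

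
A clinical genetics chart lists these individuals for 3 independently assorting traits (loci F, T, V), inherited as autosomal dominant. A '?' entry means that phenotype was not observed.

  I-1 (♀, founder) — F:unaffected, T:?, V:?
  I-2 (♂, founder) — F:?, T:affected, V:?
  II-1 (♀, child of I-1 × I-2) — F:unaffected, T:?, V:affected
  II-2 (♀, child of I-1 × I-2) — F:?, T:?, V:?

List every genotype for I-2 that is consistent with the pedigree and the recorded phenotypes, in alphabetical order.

F/I-1 un ·: ff
F/I-2 ? ·: ff|Ff
F/II-1 un I-1×I-2: ff
F/II-2 ? I-1×I-2: ff|Ff
⇒ F over [I-1,I-2,II-1,II-2]: 3 consistent
T/I-1 ? ·: tt|Tt|TT
T/I-2 aff ·: Tt|TT
T/II-1 ? I-1×I-2: tt|Tt|TT
T/II-2 ? I-1×I-2: tt|Tt|TT
⇒ T over [I-1,I-2,II-1,II-2]: 23 consistent
V/I-1 ? ·: vv|Vv|VV
V/I-2 ? ·: vv|Vv|VV
V/II-1 aff I-1×I-2: Vv|VV
V/II-2 ? I-1×I-2: vv|Vv|VV
⇒ V over [I-1,I-2,II-1,II-2]: 21 consistent

I-2 ∈ {Ff TT VV, Ff TT Vv, Ff TT vv, Ff Tt VV, Ff Tt Vv, Ff Tt vv, ff TT VV, ff TT Vv, ff TT vv, ff Tt VV, ff Tt Vv, ff Tt vv}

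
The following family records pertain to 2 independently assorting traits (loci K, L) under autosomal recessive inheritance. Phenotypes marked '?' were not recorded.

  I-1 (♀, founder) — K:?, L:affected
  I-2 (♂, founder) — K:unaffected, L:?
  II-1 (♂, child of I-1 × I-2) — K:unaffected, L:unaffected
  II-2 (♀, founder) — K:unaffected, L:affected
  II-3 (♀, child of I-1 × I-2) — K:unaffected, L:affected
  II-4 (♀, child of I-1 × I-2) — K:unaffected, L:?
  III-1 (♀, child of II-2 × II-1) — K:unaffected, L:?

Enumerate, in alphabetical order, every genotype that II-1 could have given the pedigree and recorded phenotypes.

II-1 ∈ {KK Ll, Kk Ll}

K/I-1 ? ·: KK|Kk|kk
K/I-2 un ·: KK|Kk
K/II-1 un I-1×I-2: KK|Kk
K/II-2 un ·: KK|Kk
K/II-3 un I-1×I-2: KK|Kk
K/II-4 un I-1×I-2: KK|Kk
K/III-1 un II-2×II-1: KK|Kk
⇒ K over [I-1,I-2,II-1,II-2,II-3,II-4,III-1]: 95 consistent
L/I-1 aff ·: ll
L/I-2 ? ·: Ll
L/II-1 un I-1×I-2: Ll
L/II-2 aff ·: ll
L/II-3 aff I-1×I-2: ll
L/II-4 ? I-1×I-2: Ll|ll
L/III-1 ? II-2×II-1: Ll|ll
⇒ L over [I-1,I-2,II-1,II-2,II-3,II-4,III-1]: 4 consistent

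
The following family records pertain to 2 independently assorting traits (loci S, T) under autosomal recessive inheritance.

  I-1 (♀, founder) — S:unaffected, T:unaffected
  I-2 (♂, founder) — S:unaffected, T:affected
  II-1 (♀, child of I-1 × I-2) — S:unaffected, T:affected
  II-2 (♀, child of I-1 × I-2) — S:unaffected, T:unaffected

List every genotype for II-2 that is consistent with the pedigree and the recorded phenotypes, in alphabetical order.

S/I-1 un ·: SS|Ss
S/I-2 un ·: SS|Ss
S/II-1 un I-1×I-2: SS|Ss
S/II-2 un I-1×I-2: SS|Ss
⇒ S over [I-1,I-2,II-1,II-2]: 13 consistent
T/I-1 un ·: Tt
T/I-2 aff ·: tt
T/II-1 aff I-1×I-2: tt
T/II-2 un I-1×I-2: Tt
⇒ T over [I-1,I-2,II-1,II-2]: 1 consistent

II-2 ∈ {SS Tt, Ss Tt}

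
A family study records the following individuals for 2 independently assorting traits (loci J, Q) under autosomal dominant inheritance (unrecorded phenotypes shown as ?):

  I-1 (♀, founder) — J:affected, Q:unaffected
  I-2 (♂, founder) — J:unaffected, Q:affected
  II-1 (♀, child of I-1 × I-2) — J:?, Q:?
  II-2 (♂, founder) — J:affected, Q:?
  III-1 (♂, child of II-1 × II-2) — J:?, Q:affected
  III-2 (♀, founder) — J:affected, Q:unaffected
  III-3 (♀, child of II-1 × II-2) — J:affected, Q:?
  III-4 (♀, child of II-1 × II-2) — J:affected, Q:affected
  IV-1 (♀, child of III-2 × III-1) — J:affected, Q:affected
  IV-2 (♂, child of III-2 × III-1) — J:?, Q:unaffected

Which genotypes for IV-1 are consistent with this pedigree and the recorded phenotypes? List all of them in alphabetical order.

J/I-1 aff ·: Jj|JJ
J/I-2 un ·: jj
J/II-1 ? I-1×I-2: jj|Jj
J/II-2 aff ·: Jj|JJ
J/III-1 ? II-1×II-2: jj|Jj|JJ
J/III-2 aff ·: Jj|JJ
J/III-3 aff II-1×II-2: Jj|JJ
J/III-4 aff II-1×II-2: Jj|JJ
J/IV-1 aff III-2×III-1: Jj|JJ
J/IV-2 ? III-2×III-1: jj|Jj|JJ
⇒ J over [I-1,I-2,II-1,II-2,III-1,III-2,III-3,III-4,IV-1,IV-2]: 287 consistent
Q/I-1 un ·: qq
Q/I-2 aff ·: Qq|QQ
Q/II-1 ? I-1×I-2: qq|Qq
Q/II-2 ? ·: qq|Qq|QQ
Q/III-1 aff II-1×II-2: Qq
Q/III-2 un ·: qq
Q/III-3 ? II-1×II-2: qq|Qq|QQ
Q/III-4 aff II-1×II-2: Qq|QQ
Q/IV-1 aff III-2×III-1: Qq
Q/IV-2 un III-2×III-1: qq
⇒ Q over [I-1,I-2,II-1,II-2,III-1,III-2,III-3,III-4,IV-1,IV-2]: 27 consistent

IV-1 ∈ {JJ Qq, Jj Qq}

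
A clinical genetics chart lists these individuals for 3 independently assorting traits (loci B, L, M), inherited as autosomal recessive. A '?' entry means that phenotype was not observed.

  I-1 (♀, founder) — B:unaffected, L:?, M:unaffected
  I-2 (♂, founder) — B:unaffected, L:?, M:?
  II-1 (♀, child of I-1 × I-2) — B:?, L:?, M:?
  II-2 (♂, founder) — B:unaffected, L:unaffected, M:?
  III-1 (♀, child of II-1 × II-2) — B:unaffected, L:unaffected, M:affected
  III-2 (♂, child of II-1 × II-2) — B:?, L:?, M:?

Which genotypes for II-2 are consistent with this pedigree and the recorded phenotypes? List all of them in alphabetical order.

B/I-1 un ·: BB|Bb
B/I-2 un ·: BB|Bb
B/II-1 ? I-1×I-2: BB|Bb|bb
B/II-2 un ·: BB|Bb
B/III-1 un II-1×II-2: BB|Bb
B/III-2 ? II-1×II-2: BB|Bb|bb
⇒ B over [I-1,I-2,II-1,II-2,III-1,III-2]: 53 consistent
L/I-1 ? ·: LL|Ll|ll
L/I-2 ? ·: LL|Ll|ll
L/II-1 ? I-1×I-2: LL|Ll|ll
L/II-2 un ·: LL|Ll
L/III-1 un II-1×II-2: LL|Ll
L/III-2 ? II-1×II-2: LL|Ll|ll
⇒ L over [I-1,I-2,II-1,II-2,III-1,III-2]: 102 consistent
M/I-1 un ·: MM|Mm
M/I-2 ? ·: MM|Mm|mm
M/II-1 ? I-1×I-2: Mm|mm
M/II-2 ? ·: Mm|mm
M/III-1 aff II-1×II-2: mm
M/III-2 ? II-1×II-2: MM|Mm|mm
⇒ M over [I-1,I-2,II-1,II-2,III-1,III-2]: 31 consistent

II-2 ∈ {BB LL Mm, BB LL mm, BB Ll Mm, BB Ll mm, Bb LL Mm, Bb LL mm, Bb Ll Mm, Bb Ll mm}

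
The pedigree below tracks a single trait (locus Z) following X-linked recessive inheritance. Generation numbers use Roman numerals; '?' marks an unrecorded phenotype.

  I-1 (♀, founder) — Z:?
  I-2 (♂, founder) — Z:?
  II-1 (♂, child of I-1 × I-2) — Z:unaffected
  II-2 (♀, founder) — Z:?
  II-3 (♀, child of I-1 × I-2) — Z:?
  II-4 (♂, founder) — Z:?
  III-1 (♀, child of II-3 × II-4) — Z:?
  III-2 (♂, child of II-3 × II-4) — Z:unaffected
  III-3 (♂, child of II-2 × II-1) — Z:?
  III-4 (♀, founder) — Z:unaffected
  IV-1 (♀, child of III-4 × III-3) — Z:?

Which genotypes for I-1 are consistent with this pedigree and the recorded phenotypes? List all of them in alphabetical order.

I-1 ∈ {X^ZX^Z, X^ZX^z}

Z/I-1 ? ·: X^ZX^Z|X^ZX^z
Z/I-2 ? ·: X^ZY|X^zY
Z/II-1 un I-1×I-2: X^ZY
Z/II-2 ? ·: X^ZX^Z|X^ZX^z|X^zX^z
Z/II-3 ? I-1×I-2: X^ZX^Z|X^ZX^z
Z/II-4 ? ·: X^ZY|X^zY
Z/III-1 ? II-3×II-4: X^ZX^Z|X^ZX^z|X^zX^z
Z/III-2 un II-3×II-4: X^ZY
Z/III-3 ? II-2×II-1: X^ZY|X^zY
Z/III-4 un ·: X^ZX^Z|X^ZX^z
Z/IV-1 ? III-4×III-3: X^ZX^Z|X^ZX^z|X^zX^z
⇒ Z over [I-1,I-2,II-1,II-2,II-3,II-4,III-1,III-2,III-3,III-4,IV-1]: 192 consistent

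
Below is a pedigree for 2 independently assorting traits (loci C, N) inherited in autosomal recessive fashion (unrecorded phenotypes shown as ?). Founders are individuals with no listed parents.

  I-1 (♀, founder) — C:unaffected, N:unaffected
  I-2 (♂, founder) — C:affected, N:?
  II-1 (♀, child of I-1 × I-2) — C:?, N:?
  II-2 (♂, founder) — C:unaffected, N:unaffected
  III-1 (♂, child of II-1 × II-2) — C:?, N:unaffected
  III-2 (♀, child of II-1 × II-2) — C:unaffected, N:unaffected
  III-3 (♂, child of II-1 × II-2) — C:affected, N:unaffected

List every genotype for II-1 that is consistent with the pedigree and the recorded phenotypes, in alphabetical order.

II-1 ∈ {Cc NN, Cc Nn, Cc nn, cc NN, cc Nn, cc nn}

C/I-1 un ·: CC|Cc
C/I-2 aff ·: cc
C/II-1 ? I-1×I-2: Cc|cc
C/II-2 un ·: Cc
C/III-1 ? II-1×II-2: CC|Cc|cc
C/III-2 un II-1×II-2: CC|Cc
C/III-3 aff II-1×II-2: cc
⇒ C over [I-1,I-2,II-1,II-2,III-1,III-2,III-3]: 14 consistent
N/I-1 un ·: NN|Nn
N/I-2 ? ·: NN|Nn|nn
N/II-1 ? I-1×I-2: NN|Nn|nn
N/II-2 un ·: NN|Nn
N/III-1 un II-1×II-2: NN|Nn
N/III-2 un II-1×II-2: NN|Nn
N/III-3 un II-1×II-2: NN|Nn
⇒ N over [I-1,I-2,II-1,II-2,III-1,III-2,III-3]: 120 consistent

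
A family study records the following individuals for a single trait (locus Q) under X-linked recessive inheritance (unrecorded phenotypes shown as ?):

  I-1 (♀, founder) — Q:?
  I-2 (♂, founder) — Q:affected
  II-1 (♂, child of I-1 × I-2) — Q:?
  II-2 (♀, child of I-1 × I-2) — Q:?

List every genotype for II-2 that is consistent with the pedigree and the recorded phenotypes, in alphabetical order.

II-2 ∈ {X^QX^q, X^qX^q}

Q/I-1 ? ·: X^QX^Q|X^QX^q|X^qX^q
Q/I-2 aff ·: X^qY
Q/II-1 ? I-1×I-2: X^QY|X^qY
Q/II-2 ? I-1×I-2: X^QX^q|X^qX^q
⇒ Q over [I-1,I-2,II-1,II-2]: 6 consistent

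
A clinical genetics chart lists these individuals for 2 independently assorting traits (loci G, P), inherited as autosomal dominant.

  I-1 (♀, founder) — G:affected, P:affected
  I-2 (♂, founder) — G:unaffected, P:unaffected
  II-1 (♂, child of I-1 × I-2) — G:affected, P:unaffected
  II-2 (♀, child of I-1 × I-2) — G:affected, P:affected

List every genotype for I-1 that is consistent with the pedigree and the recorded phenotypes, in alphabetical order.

G/I-1 aff ·: Gg|GG
G/I-2 un ·: gg
G/II-1 aff I-1×I-2: Gg
G/II-2 aff I-1×I-2: Gg
⇒ G over [I-1,I-2,II-1,II-2]: 2 consistent
P/I-1 aff ·: Pp
P/I-2 un ·: pp
P/II-1 un I-1×I-2: pp
P/II-2 aff I-1×I-2: Pp
⇒ P over [I-1,I-2,II-1,II-2]: 1 consistent

I-1 ∈ {GG Pp, Gg Pp}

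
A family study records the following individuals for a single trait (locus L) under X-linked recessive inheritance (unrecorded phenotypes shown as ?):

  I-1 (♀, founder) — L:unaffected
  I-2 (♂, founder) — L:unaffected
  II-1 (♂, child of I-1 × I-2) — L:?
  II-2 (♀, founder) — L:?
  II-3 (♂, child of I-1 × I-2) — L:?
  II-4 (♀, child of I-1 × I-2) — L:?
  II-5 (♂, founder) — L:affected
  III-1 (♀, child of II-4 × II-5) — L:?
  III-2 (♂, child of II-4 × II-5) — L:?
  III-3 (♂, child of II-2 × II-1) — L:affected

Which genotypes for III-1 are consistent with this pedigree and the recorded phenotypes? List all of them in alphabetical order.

L/I-1 un ·: X^LX^L|X^LX^l
L/I-2 un ·: X^LY
L/II-1 ? I-1×I-2: X^LY|X^lY
L/II-2 ? ·: X^LX^l|X^lX^l
L/II-3 ? I-1×I-2: X^LY|X^lY
L/II-4 ? I-1×I-2: X^LX^L|X^LX^l
L/II-5 aff ·: X^lY
L/III-1 ? II-4×II-5: X^LX^l|X^lX^l
L/III-2 ? II-4×II-5: X^LY|X^lY
L/III-3 aff II-2×II-1: X^lY
⇒ L over [I-1,I-2,II-1,II-2,II-3,II-4,II-5,III-1,III-2,III-3]: 42 consistent

III-1 ∈ {X^LX^l, X^lX^l}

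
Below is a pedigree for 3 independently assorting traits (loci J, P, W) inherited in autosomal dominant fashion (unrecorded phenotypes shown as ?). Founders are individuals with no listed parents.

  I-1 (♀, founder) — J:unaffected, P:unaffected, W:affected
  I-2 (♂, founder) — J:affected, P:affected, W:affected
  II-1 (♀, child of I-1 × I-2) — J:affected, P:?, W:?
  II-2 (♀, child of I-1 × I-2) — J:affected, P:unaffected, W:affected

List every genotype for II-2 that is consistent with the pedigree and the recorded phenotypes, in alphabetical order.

J/I-1 un ·: jj
J/I-2 aff ·: Jj|JJ
J/II-1 aff I-1×I-2: Jj
J/II-2 aff I-1×I-2: Jj
⇒ J over [I-1,I-2,II-1,II-2]: 2 consistent
P/I-1 un ·: pp
P/I-2 aff ·: Pp
P/II-1 ? I-1×I-2: pp|Pp
P/II-2 un I-1×I-2: pp
⇒ P over [I-1,I-2,II-1,II-2]: 2 consistent
W/I-1 aff ·: Ww|WW
W/I-2 aff ·: Ww|WW
W/II-1 ? I-1×I-2: ww|Ww|WW
W/II-2 aff I-1×I-2: Ww|WW
⇒ W over [I-1,I-2,II-1,II-2]: 15 consistent

II-2 ∈ {Jj pp WW, Jj pp Ww}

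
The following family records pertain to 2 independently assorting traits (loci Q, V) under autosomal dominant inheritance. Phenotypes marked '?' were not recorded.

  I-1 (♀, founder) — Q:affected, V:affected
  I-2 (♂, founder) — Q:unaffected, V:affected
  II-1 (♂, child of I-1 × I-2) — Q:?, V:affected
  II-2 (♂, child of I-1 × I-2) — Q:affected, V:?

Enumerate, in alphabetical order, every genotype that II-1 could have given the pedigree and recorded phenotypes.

Q/I-1 aff ·: Qq|QQ
Q/I-2 un ·: qq
Q/II-1 ? I-1×I-2: qq|Qq
Q/II-2 aff I-1×I-2: Qq
⇒ Q over [I-1,I-2,II-1,II-2]: 3 consistent
V/I-1 aff ·: Vv|VV
V/I-2 aff ·: Vv|VV
V/II-1 aff I-1×I-2: Vv|VV
V/II-2 ? I-1×I-2: vv|Vv|VV
⇒ V over [I-1,I-2,II-1,II-2]: 15 consistent

II-1 ∈ {Qq VV, Qq Vv, qq VV, qq Vv}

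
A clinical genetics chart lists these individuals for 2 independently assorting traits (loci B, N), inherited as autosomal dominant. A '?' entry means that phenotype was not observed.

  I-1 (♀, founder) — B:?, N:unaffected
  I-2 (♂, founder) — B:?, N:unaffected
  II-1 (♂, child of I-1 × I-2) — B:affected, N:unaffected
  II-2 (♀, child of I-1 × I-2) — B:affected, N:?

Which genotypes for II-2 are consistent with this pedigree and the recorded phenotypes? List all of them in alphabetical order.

II-2 ∈ {BB nn, Bb nn}

B/I-1 ? ·: bb|Bb|BB
B/I-2 ? ·: bb|Bb|BB
B/II-1 aff I-1×I-2: Bb|BB
B/II-2 aff I-1×I-2: Bb|BB
⇒ B over [I-1,I-2,II-1,II-2]: 17 consistent
N/I-1 un ·: nn
N/I-2 un ·: nn
N/II-1 un I-1×I-2: nn
N/II-2 ? I-1×I-2: nn
⇒ N over [I-1,I-2,II-1,II-2]: 1 consistent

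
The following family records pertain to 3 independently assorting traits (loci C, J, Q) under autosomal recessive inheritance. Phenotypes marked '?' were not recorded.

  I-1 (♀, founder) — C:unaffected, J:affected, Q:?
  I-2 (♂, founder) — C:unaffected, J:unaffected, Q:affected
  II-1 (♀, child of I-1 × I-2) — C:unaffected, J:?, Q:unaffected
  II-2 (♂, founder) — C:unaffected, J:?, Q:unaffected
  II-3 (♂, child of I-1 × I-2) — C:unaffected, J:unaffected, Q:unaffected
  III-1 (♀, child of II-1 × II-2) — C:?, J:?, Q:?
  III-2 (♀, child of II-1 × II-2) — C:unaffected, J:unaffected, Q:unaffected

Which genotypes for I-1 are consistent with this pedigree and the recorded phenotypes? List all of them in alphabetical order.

C/I-1 un ·: CC|Cc
C/I-2 un ·: CC|Cc
C/II-1 un I-1×I-2: CC|Cc
C/II-2 un ·: CC|Cc
C/II-3 un I-1×I-2: CC|Cc
C/III-1 ? II-1×II-2: CC|Cc|cc
C/III-2 un II-1×II-2: CC|Cc
⇒ C over [I-1,I-2,II-1,II-2,II-3,III-1,III-2]: 95 consistent
J/I-1 aff ·: jj
J/I-2 un ·: JJ|Jj
J/II-1 ? I-1×I-2: Jj|jj
J/II-2 ? ·: JJ|Jj|jj
J/II-3 un I-1×I-2: Jj
J/III-1 ? II-1×II-2: JJ|Jj|jj
J/III-2 un II-1×II-2: JJ|Jj
⇒ J over [I-1,I-2,II-1,II-2,II-3,III-1,III-2]: 27 consistent
Q/I-1 ? ·: QQ|Qq
Q/I-2 aff ·: qq
Q/II-1 un I-1×I-2: Qq
Q/II-2 un ·: QQ|Qq
Q/II-3 un I-1×I-2: Qq
Q/III-1 ? II-1×II-2: QQ|Qq|qq
Q/III-2 un II-1×II-2: QQ|Qq
⇒ Q over [I-1,I-2,II-1,II-2,II-3,III-1,III-2]: 20 consistent

I-1 ∈ {CC jj QQ, CC jj Qq, Cc jj QQ, Cc jj Qq}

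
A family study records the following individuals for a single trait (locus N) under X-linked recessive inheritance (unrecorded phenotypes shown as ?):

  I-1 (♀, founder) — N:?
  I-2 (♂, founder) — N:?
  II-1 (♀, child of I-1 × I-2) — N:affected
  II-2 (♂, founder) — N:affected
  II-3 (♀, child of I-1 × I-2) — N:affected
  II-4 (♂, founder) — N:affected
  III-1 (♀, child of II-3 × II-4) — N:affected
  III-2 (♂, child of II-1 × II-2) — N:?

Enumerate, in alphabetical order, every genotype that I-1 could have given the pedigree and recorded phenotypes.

N/I-1 ? ·: X^NX^n|X^nX^n
N/I-2 ? ·: X^nY
N/II-1 aff I-1×I-2: X^nX^n
N/II-2 aff ·: X^nY
N/II-3 aff I-1×I-2: X^nX^n
N/II-4 aff ·: X^nY
N/III-1 aff II-3×II-4: X^nX^n
N/III-2 ? II-1×II-2: X^nY
⇒ N over [I-1,I-2,II-1,II-2,II-3,II-4,III-1,III-2]: 2 consistent

I-1 ∈ {X^NX^n, X^nX^n}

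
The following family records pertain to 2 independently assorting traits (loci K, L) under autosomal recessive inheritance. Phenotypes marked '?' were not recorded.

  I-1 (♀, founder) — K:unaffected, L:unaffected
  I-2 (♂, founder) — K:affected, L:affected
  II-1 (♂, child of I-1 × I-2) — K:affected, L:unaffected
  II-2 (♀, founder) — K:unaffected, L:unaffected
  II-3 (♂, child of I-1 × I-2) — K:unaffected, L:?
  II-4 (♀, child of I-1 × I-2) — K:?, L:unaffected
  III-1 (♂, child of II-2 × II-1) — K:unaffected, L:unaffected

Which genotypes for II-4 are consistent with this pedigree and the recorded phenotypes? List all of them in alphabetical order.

K/I-1 un ·: Kk
K/I-2 aff ·: kk
K/II-1 aff I-1×I-2: kk
K/II-2 un ·: KK|Kk
K/II-3 un I-1×I-2: Kk
K/II-4 ? I-1×I-2: Kk|kk
K/III-1 un II-2×II-1: Kk
⇒ K over [I-1,I-2,II-1,II-2,II-3,II-4,III-1]: 4 consistent
L/I-1 un ·: LL|Ll
L/I-2 aff ·: ll
L/II-1 un I-1×I-2: Ll
L/II-2 un ·: LL|Ll
L/II-3 ? I-1×I-2: Ll|ll
L/II-4 un I-1×I-2: Ll
L/III-1 un II-2×II-1: LL|Ll
⇒ L over [I-1,I-2,II-1,II-2,II-3,II-4,III-1]: 12 consistent

II-4 ∈ {Kk Ll, kk Ll}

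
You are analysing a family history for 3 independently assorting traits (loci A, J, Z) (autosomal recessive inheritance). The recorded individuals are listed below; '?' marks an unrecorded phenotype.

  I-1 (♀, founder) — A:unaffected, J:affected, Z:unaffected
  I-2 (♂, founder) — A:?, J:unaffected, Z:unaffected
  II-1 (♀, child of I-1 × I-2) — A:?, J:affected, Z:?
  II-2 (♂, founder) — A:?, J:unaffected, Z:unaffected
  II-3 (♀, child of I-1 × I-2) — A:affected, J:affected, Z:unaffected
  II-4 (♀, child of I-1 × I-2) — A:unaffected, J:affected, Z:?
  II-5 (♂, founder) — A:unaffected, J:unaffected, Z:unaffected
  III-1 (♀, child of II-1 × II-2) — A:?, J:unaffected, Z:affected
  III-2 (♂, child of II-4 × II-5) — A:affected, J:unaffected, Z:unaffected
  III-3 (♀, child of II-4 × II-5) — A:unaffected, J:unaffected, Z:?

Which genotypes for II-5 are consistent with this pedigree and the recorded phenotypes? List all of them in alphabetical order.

A/I-1 un ·: Aa
A/I-2 ? ·: Aa|aa
A/II-1 ? I-1×I-2: AA|Aa|aa
A/II-2 ? ·: AA|Aa|aa
A/II-3 aff I-1×I-2: aa
A/II-4 un I-1×I-2: Aa
A/II-5 un ·: Aa
A/III-1 ? II-1×II-2: AA|Aa|aa
A/III-2 aff II-4×II-5: aa
A/III-3 un II-4×II-5: AA|Aa
⇒ A over [I-1,I-2,II-1,II-2,II-3,II-4,II-5,III-1,III-2,III-3]: 52 consistent
J/I-1 aff ·: jj
J/I-2 un ·: Jj
J/II-1 aff I-1×I-2: jj
J/II-2 un ·: JJ|Jj
J/II-3 aff I-1×I-2: jj
J/II-4 aff I-1×I-2: jj
J/II-5 un ·: JJ|Jj
J/III-1 un II-1×II-2: Jj
J/III-2 un II-4×II-5: Jj
J/III-3 un II-4×II-5: Jj
⇒ J over [I-1,I-2,II-1,II-2,II-3,II-4,II-5,III-1,III-2,III-3]: 4 consistent
Z/I-1 un ·: ZZ|Zz
Z/I-2 un ·: ZZ|Zz
Z/II-1 ? I-1×I-2: Zz|zz
Z/II-2 un ·: Zz
Z/II-3 un I-1×I-2: ZZ|Zz
Z/II-4 ? I-1×I-2: ZZ|Zz|zz
Z/II-5 un ·: ZZ|Zz
Z/III-1 aff II-1×II-2: zz
Z/III-2 un II-4×II-5: ZZ|Zz
Z/III-3 ? II-4×II-5: ZZ|Zz|zz
⇒ Z over [I-1,I-2,II-1,II-2,II-3,II-4,II-5,III-1,III-2,III-3]: 132 consistent

II-5 ∈ {Aa JJ ZZ, Aa JJ Zz, Aa Jj ZZ, Aa Jj Zz}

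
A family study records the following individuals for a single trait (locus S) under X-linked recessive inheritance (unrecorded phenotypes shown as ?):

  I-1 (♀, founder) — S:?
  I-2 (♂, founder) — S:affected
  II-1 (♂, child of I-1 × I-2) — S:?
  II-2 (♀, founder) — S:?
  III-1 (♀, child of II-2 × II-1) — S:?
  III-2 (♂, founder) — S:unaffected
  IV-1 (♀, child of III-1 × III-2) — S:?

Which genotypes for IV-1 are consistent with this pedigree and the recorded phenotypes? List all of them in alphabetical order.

S/I-1 ? ·: X^SX^S|X^SX^s|X^sX^s
S/I-2 aff ·: X^sY
S/II-1 ? I-1×I-2: X^SY|X^sY
S/II-2 ? ·: X^SX^S|X^SX^s|X^sX^s
S/III-1 ? II-2×II-1: X^SX^S|X^SX^s|X^sX^s
S/III-2 un ·: X^SY
S/IV-1 ? III-1×III-2: X^SX^S|X^SX^s
⇒ S over [I-1,I-2,II-1,II-2,III-1,III-2,IV-1]: 24 consistent

IV-1 ∈ {X^SX^S, X^SX^s}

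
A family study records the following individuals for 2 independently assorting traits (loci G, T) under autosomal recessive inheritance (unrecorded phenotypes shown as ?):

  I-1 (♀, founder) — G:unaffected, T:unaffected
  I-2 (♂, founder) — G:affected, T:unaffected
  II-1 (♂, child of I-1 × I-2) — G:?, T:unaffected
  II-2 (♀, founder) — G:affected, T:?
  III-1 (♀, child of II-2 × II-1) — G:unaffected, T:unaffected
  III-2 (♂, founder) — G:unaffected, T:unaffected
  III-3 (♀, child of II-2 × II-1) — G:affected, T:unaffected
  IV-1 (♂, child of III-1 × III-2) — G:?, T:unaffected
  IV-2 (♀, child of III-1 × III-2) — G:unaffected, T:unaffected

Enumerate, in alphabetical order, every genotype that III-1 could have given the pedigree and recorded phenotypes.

III-1 ∈ {Gg TT, Gg Tt}

G/I-1 un ·: GG|Gg
G/I-2 aff ·: gg
G/II-1 ? I-1×I-2: Gg
G/II-2 aff ·: gg
G/III-1 un II-2×II-1: Gg
G/III-2 un ·: GG|Gg
G/III-3 aff II-2×II-1: gg
G/IV-1 ? III-1×III-2: GG|Gg|gg
G/IV-2 un III-1×III-2: GG|Gg
⇒ G over [I-1,I-2,II-1,II-2,III-1,III-2,III-3,IV-1,IV-2]: 20 consistent
T/I-1 un ·: TT|Tt
T/I-2 un ·: TT|Tt
T/II-1 un I-1×I-2: TT|Tt
T/II-2 ? ·: TT|Tt|tt
T/III-1 un II-2×II-1: TT|Tt
T/III-2 un ·: TT|Tt
T/III-3 un II-2×II-1: TT|Tt
T/IV-1 un III-1×III-2: TT|Tt
T/IV-2 un III-1×III-2: TT|Tt
⇒ T over [I-1,I-2,II-1,II-2,III-1,III-2,III-3,IV-1,IV-2]: 336 consistent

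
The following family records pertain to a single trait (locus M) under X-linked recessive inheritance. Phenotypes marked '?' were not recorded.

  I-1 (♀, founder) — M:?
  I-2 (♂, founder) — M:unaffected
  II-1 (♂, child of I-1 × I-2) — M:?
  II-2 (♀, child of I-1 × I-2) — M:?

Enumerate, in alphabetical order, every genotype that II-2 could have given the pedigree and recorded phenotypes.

II-2 ∈ {X^MX^M, X^MX^m}

M/I-1 ? ·: X^MX^M|X^MX^m|X^mX^m
M/I-2 un ·: X^MY
M/II-1 ? I-1×I-2: X^MY|X^mY
M/II-2 ? I-1×I-2: X^MX^M|X^MX^m
⇒ M over [I-1,I-2,II-1,II-2]: 6 consistent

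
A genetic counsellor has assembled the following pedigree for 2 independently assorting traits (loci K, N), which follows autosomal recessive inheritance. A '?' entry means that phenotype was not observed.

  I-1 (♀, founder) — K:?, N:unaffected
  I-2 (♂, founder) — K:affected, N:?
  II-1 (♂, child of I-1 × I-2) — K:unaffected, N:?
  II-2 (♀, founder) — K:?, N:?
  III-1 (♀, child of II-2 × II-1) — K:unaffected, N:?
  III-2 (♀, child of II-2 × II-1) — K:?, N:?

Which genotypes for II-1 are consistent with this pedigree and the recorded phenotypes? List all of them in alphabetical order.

K/I-1 ? ·: KK|Kk
K/I-2 aff ·: kk
K/II-1 un I-1×I-2: Kk
K/II-2 ? ·: KK|Kk|kk
K/III-1 un II-2×II-1: KK|Kk
K/III-2 ? II-2×II-1: KK|Kk|kk
⇒ K over [I-1,I-2,II-1,II-2,III-1,III-2]: 24 consistent
N/I-1 un ·: NN|Nn
N/I-2 ? ·: NN|Nn|nn
N/II-1 ? I-1×I-2: NN|Nn|nn
N/II-2 ? ·: NN|Nn|nn
N/III-1 ? II-2×II-1: NN|Nn|nn
N/III-2 ? II-2×II-1: NN|Nn|nn
⇒ N over [I-1,I-2,II-1,II-2,III-1,III-2]: 121 consistent

II-1 ∈ {Kk NN, Kk Nn, Kk nn}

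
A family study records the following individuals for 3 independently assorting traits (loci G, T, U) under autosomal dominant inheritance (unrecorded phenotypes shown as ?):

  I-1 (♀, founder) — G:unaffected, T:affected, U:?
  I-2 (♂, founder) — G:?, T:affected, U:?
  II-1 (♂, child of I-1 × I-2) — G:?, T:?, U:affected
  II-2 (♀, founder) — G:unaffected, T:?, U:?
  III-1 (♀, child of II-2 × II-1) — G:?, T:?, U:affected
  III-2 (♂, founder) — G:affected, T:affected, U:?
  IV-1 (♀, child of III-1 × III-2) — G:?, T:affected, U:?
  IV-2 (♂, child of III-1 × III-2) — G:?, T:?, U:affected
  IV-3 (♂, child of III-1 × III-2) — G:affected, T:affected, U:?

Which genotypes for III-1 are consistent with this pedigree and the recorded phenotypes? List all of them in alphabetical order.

III-1 ∈ {Gg TT UU, Gg TT Uu, Gg Tt UU, Gg Tt Uu, Gg tt UU, Gg tt Uu, gg TT UU, gg TT Uu, gg Tt UU, gg Tt Uu, gg tt UU, gg tt Uu}

G/I-1 un ·: gg
G/I-2 ? ·: gg|Gg|GG
G/II-1 ? I-1×I-2: gg|Gg
G/II-2 un ·: gg
G/III-1 ? II-2×II-1: gg|Gg
G/III-2 aff ·: Gg|GG
G/IV-1 ? III-1×III-2: gg|Gg|GG
G/IV-2 ? III-1×III-2: gg|Gg|GG
G/IV-3 aff III-1×III-2: Gg|GG
⇒ G over [I-1,I-2,II-1,II-2,III-1,III-2,IV-1,IV-2,IV-3]: 72 consistent
T/I-1 aff ·: Tt|TT
T/I-2 aff ·: Tt|TT
T/II-1 ? I-1×I-2: tt|Tt|TT
T/II-2 ? ·: tt|Tt|TT
T/III-1 ? II-2×II-1: tt|Tt|TT
T/III-2 aff ·: Tt|TT
T/IV-1 aff III-1×III-2: Tt|TT
T/IV-2 ? III-1×III-2: tt|Tt|TT
T/IV-3 aff III-1×III-2: Tt|TT
⇒ T over [I-1,I-2,II-1,II-2,III-1,III-2,IV-1,IV-2,IV-3]: 530 consistent
U/I-1 ? ·: uu|Uu|UU
U/I-2 ? ·: uu|Uu|UU
U/II-1 aff I-1×I-2: Uu|UU
U/II-2 ? ·: uu|Uu|UU
U/III-1 aff II-2×II-1: Uu|UU
U/III-2 ? ·: uu|Uu|UU
U/IV-1 ? III-1×III-2: uu|Uu|UU
U/IV-2 aff III-1×III-2: Uu|UU
U/IV-3 ? III-1×III-2: uu|Uu|UU
⇒ U over [I-1,I-2,II-1,II-2,III-1,III-2,IV-1,IV-2,IV-3]: 1090 consistent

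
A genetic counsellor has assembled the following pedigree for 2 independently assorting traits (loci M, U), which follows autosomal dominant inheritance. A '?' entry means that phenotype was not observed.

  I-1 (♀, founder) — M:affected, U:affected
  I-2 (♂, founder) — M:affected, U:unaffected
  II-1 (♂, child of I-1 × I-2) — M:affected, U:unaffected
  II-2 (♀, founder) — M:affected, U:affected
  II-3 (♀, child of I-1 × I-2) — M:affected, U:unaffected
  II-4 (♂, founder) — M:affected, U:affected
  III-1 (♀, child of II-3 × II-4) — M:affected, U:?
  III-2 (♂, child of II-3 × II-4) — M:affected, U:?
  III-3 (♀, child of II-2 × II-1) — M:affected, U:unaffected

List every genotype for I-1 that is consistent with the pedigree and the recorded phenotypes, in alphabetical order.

M/I-1 aff ·: Mm|MM
M/I-2 aff ·: Mm|MM
M/II-1 aff I-1×I-2: Mm|MM
M/II-2 aff ·: Mm|MM
M/II-3 aff I-1×I-2: Mm|MM
M/II-4 aff ·: Mm|MM
M/III-1 aff II-3×II-4: Mm|MM
M/III-2 aff II-3×II-4: Mm|MM
M/III-3 aff II-2×II-1: Mm|MM
⇒ M over [I-1,I-2,II-1,II-2,II-3,II-4,III-1,III-2,III-3]: 288 consistent
U/I-1 aff ·: Uu
U/I-2 un ·: uu
U/II-1 un I-1×I-2: uu
U/II-2 aff ·: Uu
U/II-3 un I-1×I-2: uu
U/II-4 aff ·: Uu|UU
U/III-1 ? II-3×II-4: uu|Uu
U/III-2 ? II-3×II-4: uu|Uu
U/III-3 un II-2×II-1: uu
⇒ U over [I-1,I-2,II-1,II-2,II-3,II-4,III-1,III-2,III-3]: 5 consistent

I-1 ∈ {MM Uu, Mm Uu}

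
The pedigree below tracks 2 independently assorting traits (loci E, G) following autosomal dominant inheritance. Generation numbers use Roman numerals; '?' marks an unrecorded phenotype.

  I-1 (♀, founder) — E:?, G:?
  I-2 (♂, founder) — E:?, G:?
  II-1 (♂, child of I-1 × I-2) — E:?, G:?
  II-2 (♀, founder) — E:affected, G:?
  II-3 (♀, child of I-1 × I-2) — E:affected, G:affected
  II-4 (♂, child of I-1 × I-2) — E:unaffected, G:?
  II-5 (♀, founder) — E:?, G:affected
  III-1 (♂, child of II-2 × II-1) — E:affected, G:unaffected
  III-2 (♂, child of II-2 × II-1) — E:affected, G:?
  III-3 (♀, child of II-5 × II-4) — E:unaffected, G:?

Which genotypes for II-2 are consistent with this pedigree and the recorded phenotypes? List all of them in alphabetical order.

E/I-1 ? ·: ee|Ee
E/I-2 ? ·: ee|Ee
E/II-1 ? I-1×I-2: ee|Ee|EE
E/II-2 aff ·: Ee|EE
E/II-3 aff I-1×I-2: Ee|EE
E/II-4 un I-1×I-2: ee
E/II-5 ? ·: ee|Ee
E/III-1 aff II-2×II-1: Ee|EE
E/III-2 aff II-2×II-1: Ee|EE
E/III-3 un II-5×II-4: ee
⇒ E over [I-1,I-2,II-1,II-2,II-3,II-4,II-5,III-1,III-2,III-3]: 100 consistent
G/I-1 ? ·: gg|Gg|GG
G/I-2 ? ·: gg|Gg|GG
G/II-1 ? I-1×I-2: gg|Gg
G/II-2 ? ·: gg|Gg
G/II-3 aff I-1×I-2: Gg|GG
G/II-4 ? I-1×I-2: gg|Gg|GG
G/II-5 aff ·: Gg|GG
G/III-1 un II-2×II-1: gg
G/III-2 ? II-2×II-1: gg|Gg|GG
G/III-3 ? II-5×II-4: gg|Gg|GG
⇒ G over [I-1,I-2,II-1,II-2,II-3,II-4,II-5,III-1,III-2,III-3]: 514 consistent

II-2 ∈ {EE Gg, EE gg, Ee Gg, Ee gg}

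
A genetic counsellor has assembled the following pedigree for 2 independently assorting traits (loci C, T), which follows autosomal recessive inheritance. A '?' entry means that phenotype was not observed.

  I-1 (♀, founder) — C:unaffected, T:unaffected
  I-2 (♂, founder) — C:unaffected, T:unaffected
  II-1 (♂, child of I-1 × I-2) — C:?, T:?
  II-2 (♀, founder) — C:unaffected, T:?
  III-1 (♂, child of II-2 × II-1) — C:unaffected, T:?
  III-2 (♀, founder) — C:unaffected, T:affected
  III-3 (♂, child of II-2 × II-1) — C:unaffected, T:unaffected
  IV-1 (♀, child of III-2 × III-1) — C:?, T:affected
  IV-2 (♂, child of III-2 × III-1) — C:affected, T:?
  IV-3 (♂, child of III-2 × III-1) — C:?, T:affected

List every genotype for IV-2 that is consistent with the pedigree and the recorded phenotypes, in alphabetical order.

IV-2 ∈ {cc Tt, cc tt}

C/I-1 un ·: CC|Cc
C/I-2 un ·: CC|Cc
C/II-1 ? I-1×I-2: CC|Cc|cc
C/II-2 un ·: CC|Cc
C/III-1 un II-2×II-1: Cc
C/III-2 un ·: Cc
C/III-3 un II-2×II-1: CC|Cc
C/IV-1 ? III-2×III-1: CC|Cc|cc
C/IV-2 aff III-2×III-1: cc
C/IV-3 ? III-2×III-1: CC|Cc|cc
⇒ C over [I-1,I-2,II-1,II-2,III-1,III-2,III-3,IV-1,IV-2,IV-3]: 198 consistent
T/I-1 un ·: TT|Tt
T/I-2 un ·: TT|Tt
T/II-1 ? I-1×I-2: TT|Tt|tt
T/II-2 ? ·: TT|Tt|tt
T/III-1 ? II-2×II-1: Tt|tt
T/III-2 aff ·: tt
T/III-3 un II-2×II-1: TT|Tt
T/IV-1 aff III-2×III-1: tt
T/IV-2 ? III-2×III-1: Tt|tt
T/IV-3 aff III-2×III-1: tt
⇒ T over [I-1,I-2,II-1,II-2,III-1,III-2,III-3,IV-1,IV-2,IV-3]: 68 consistent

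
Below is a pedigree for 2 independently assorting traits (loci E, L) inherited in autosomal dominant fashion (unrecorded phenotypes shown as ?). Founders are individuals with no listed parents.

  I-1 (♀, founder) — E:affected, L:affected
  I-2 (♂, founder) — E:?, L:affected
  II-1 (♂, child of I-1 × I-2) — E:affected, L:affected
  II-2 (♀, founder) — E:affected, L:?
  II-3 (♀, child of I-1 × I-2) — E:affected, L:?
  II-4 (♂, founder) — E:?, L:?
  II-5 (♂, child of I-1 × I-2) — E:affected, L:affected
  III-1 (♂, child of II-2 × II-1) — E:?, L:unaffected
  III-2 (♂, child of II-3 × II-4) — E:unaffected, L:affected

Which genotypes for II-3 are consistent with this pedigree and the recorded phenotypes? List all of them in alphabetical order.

II-3 ∈ {Ee LL, Ee Ll, Ee ll}

E/I-1 aff ·: Ee|EE
E/I-2 ? ·: ee|Ee|EE
E/II-1 aff I-1×I-2: Ee|EE
E/II-2 aff ·: Ee|EE
E/II-3 aff I-1×I-2: Ee
E/II-4 ? ·: ee|Ee
E/II-5 aff I-1×I-2: Ee|EE
E/III-1 ? II-2×II-1: ee|Ee|EE
E/III-2 un II-3×II-4: ee
⇒ E over [I-1,I-2,II-1,II-2,II-3,II-4,II-5,III-1,III-2]: 116 consistent
L/I-1 aff ·: Ll|LL
L/I-2 aff ·: Ll|LL
L/II-1 aff I-1×I-2: Ll
L/II-2 ? ·: ll|Ll
L/II-3 ? I-1×I-2: ll|Ll|LL
L/II-4 ? ·: ll|Ll|LL
L/II-5 aff I-1×I-2: Ll|LL
L/III-1 un II-2×II-1: ll
L/III-2 aff II-3×II-4: Ll|LL
⇒ L over [I-1,I-2,II-1,II-2,II-3,II-4,II-5,III-1,III-2]: 116 consistent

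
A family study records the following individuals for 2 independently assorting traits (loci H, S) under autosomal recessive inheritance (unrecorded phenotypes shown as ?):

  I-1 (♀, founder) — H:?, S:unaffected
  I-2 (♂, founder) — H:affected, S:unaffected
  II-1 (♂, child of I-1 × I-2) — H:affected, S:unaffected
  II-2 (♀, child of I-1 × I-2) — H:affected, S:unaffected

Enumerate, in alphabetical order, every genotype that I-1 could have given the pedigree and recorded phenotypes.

H/I-1 ? ·: Hh|hh
H/I-2 aff ·: hh
H/II-1 aff I-1×I-2: hh
H/II-2 aff I-1×I-2: hh
⇒ H over [I-1,I-2,II-1,II-2]: 2 consistent
S/I-1 un ·: SS|Ss
S/I-2 un ·: SS|Ss
S/II-1 un I-1×I-2: SS|Ss
S/II-2 un I-1×I-2: SS|Ss
⇒ S over [I-1,I-2,II-1,II-2]: 13 consistent

I-1 ∈ {Hh SS, Hh Ss, hh SS, hh Ss}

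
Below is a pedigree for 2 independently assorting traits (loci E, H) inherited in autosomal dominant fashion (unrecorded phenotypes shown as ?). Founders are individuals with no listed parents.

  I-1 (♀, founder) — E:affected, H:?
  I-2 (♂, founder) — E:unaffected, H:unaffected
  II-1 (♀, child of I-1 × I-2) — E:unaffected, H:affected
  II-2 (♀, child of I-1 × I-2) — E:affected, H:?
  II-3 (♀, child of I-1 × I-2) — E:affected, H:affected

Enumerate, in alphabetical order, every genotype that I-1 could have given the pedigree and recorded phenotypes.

E/I-1 aff ·: Ee
E/I-2 un ·: ee
E/II-1 un I-1×I-2: ee
E/II-2 aff I-1×I-2: Ee
E/II-3 aff I-1×I-2: Ee
⇒ E over [I-1,I-2,II-1,II-2,II-3]: 1 consistent
H/I-1 ? ·: Hh|HH
H/I-2 un ·: hh
H/II-1 aff I-1×I-2: Hh
H/II-2 ? I-1×I-2: hh|Hh
H/II-3 aff I-1×I-2: Hh
⇒ H over [I-1,I-2,II-1,II-2,II-3]: 3 consistent

I-1 ∈ {Ee HH, Ee Hh}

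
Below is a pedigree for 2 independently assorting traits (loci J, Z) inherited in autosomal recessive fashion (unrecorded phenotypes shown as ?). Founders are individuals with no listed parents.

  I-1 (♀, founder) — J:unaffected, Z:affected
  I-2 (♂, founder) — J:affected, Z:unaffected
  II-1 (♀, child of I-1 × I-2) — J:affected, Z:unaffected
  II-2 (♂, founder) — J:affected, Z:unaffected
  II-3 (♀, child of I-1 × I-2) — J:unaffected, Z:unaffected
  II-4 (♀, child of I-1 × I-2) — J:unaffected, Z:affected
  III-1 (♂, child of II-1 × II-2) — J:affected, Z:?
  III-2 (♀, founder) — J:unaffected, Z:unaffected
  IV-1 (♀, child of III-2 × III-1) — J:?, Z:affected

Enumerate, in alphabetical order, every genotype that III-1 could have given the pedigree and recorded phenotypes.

III-1 ∈ {jj Zz, jj zz}

J/I-1 un ·: Jj
J/I-2 aff ·: jj
J/II-1 aff I-1×I-2: jj
J/II-2 aff ·: jj
J/II-3 un I-1×I-2: Jj
J/II-4 un I-1×I-2: Jj
J/III-1 aff II-1×II-2: jj
J/III-2 un ·: JJ|Jj
J/IV-1 ? III-2×III-1: Jj|jj
⇒ J over [I-1,I-2,II-1,II-2,II-3,II-4,III-1,III-2,IV-1]: 3 consistent
Z/I-1 aff ·: zz
Z/I-2 un ·: Zz
Z/II-1 un I-1×I-2: Zz
Z/II-2 un ·: ZZ|Zz
Z/II-3 un I-1×I-2: Zz
Z/II-4 aff I-1×I-2: zz
Z/III-1 ? II-1×II-2: Zz|zz
Z/III-2 un ·: Zz
Z/IV-1 aff III-2×III-1: zz
⇒ Z over [I-1,I-2,II-1,II-2,II-3,II-4,III-1,III-2,IV-1]: 3 consistent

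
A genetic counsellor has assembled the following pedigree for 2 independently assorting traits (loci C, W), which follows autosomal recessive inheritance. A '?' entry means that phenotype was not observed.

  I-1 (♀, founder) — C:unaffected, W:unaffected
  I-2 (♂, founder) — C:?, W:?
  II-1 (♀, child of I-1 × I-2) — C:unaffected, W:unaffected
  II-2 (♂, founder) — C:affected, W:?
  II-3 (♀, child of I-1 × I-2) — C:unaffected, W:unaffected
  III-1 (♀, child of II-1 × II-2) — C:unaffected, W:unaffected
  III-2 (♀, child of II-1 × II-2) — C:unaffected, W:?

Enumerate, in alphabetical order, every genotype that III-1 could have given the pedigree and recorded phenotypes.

III-1 ∈ {Cc WW, Cc Ww}

C/I-1 un ·: CC|Cc
C/I-2 ? ·: CC|Cc|cc
C/II-1 un I-1×I-2: CC|Cc
C/II-2 aff ·: cc
C/II-3 un I-1×I-2: CC|Cc
C/III-1 un II-1×II-2: Cc
C/III-2 un II-1×II-2: Cc
⇒ C over [I-1,I-2,II-1,II-2,II-3,III-1,III-2]: 15 consistent
W/I-1 un ·: WW|Ww
W/I-2 ? ·: WW|Ww|ww
W/II-1 un I-1×I-2: WW|Ww
W/II-2 ? ·: WW|Ww|ww
W/II-3 un I-1×I-2: WW|Ww
W/III-1 un II-1×II-2: WW|Ww
W/III-2 ? II-1×II-2: WW|Ww|ww
⇒ W over [I-1,I-2,II-1,II-2,II-3,III-1,III-2]: 138 consistent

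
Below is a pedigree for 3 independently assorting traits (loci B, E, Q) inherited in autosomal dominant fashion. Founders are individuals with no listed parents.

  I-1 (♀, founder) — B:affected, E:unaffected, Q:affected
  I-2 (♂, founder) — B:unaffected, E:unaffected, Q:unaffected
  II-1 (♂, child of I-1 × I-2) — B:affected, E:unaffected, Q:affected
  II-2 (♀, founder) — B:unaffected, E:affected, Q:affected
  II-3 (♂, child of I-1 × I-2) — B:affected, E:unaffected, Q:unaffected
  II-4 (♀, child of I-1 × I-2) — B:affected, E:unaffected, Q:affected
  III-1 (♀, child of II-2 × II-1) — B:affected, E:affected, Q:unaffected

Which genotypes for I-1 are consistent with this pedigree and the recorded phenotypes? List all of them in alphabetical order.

I-1 ∈ {BB ee Qq, Bb ee Qq}

B/I-1 aff ·: Bb|BB
B/I-2 un ·: bb
B/II-1 aff I-1×I-2: Bb
B/II-2 un ·: bb
B/II-3 aff I-1×I-2: Bb
B/II-4 aff I-1×I-2: Bb
B/III-1 aff II-2×II-1: Bb
⇒ B over [I-1,I-2,II-1,II-2,II-3,II-4,III-1]: 2 consistent
E/I-1 un ·: ee
E/I-2 un ·: ee
E/II-1 un I-1×I-2: ee
E/II-2 aff ·: Ee|EE
E/II-3 un I-1×I-2: ee
E/II-4 un I-1×I-2: ee
E/III-1 aff II-2×II-1: Ee
⇒ E over [I-1,I-2,II-1,II-2,II-3,II-4,III-1]: 2 consistent
Q/I-1 aff ·: Qq
Q/I-2 un ·: qq
Q/II-1 aff I-1×I-2: Qq
Q/II-2 aff ·: Qq
Q/II-3 un I-1×I-2: qq
Q/II-4 aff I-1×I-2: Qq
Q/III-1 un II-2×II-1: qq
⇒ Q over [I-1,I-2,II-1,II-2,II-3,II-4,III-1]: 1 consistent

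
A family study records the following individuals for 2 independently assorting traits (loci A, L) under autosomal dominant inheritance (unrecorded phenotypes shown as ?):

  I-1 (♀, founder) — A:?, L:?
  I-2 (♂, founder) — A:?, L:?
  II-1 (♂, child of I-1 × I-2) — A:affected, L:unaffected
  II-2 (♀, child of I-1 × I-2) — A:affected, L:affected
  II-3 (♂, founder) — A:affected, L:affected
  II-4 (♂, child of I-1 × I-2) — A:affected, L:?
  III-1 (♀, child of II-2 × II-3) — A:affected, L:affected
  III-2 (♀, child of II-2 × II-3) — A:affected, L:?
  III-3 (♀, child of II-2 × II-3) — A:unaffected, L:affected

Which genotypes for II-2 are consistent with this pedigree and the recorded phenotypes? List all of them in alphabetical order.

II-2 ∈ {Aa LL, Aa Ll}

A/I-1 ? ·: aa|Aa|AA
A/I-2 ? ·: aa|Aa|AA
A/II-1 aff I-1×I-2: Aa|AA
A/II-2 aff I-1×I-2: Aa
A/II-3 aff ·: Aa
A/II-4 aff I-1×I-2: Aa|AA
A/III-1 aff II-2×II-3: Aa|AA
A/III-2 aff II-2×II-3: Aa|AA
A/III-3 un II-2×II-3: aa
⇒ A over [I-1,I-2,II-1,II-2,II-3,II-4,III-1,III-2,III-3]: 64 consistent
L/I-1 ? ·: ll|Ll
L/I-2 ? ·: ll|Ll
L/II-1 un I-1×I-2: ll
L/II-2 aff I-1×I-2: Ll|LL
L/II-3 aff ·: Ll|LL
L/II-4 ? I-1×I-2: ll|Ll|LL
L/III-1 aff II-2×II-3: Ll|LL
L/III-2 ? II-2×II-3: ll|Ll|LL
L/III-3 aff II-2×II-3: Ll|LL
⇒ L over [I-1,I-2,II-1,II-2,II-3,II-4,III-1,III-2,III-3]: 167 consistent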